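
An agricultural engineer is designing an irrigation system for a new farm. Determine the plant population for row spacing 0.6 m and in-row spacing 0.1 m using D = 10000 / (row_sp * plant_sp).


D = 10000 / (row_sp * plant_sp)
  = 10000 / (0.6 * 0.1)
  = 10000 / 0.0600
  = 166666.67 plants/ha


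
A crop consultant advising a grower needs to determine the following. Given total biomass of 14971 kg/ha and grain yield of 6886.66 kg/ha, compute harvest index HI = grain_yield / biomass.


HI = grain_yield / biomass
   = 6886.66 / 14971
   = 0.46


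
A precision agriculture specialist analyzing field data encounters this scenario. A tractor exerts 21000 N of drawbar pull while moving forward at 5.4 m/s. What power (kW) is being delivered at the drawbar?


P = F * v / 1000
  = 21000 * 5.4 / 1000
  = 113400 / 1000
  = 113.40 kW


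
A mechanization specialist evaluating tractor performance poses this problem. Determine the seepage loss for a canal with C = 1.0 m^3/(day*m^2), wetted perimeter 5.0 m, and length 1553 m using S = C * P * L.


S = C * P * L
  = 1.0 * 5.0 * 1553
  = 7765 m^3/day


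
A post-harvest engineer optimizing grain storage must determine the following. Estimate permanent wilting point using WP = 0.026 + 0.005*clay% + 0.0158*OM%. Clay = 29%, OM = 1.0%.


WP = 0.026 + 0.005*29 + 0.0158*1.0
   = 0.026 + 0.1450 + 0.0158
   = 0.1868


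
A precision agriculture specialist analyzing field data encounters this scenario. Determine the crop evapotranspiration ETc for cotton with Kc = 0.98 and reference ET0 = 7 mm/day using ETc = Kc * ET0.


ETc = Kc * ET0
    = 0.98 * 7
    = 6.86 mm/day


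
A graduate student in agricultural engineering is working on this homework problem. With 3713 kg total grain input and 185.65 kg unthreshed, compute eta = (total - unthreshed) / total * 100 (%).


eta = (total - unthreshed) / total * 100
    = (3713 - 185.65) / 3713 * 100
    = 3527.35 / 3713 * 100
    = 95%


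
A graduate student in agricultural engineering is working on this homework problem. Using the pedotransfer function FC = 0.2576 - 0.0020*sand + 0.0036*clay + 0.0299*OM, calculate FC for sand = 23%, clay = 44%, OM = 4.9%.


FC = 0.2576 - 0.0020*23 + 0.0036*44 + 0.0299*4.9
   = 0.2576 - 0.0460 + 0.1584 + 0.1465
   = 0.5165


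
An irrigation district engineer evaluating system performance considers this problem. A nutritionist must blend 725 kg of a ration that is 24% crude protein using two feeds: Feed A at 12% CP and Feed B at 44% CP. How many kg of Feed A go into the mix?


parts_A = CP_b - target = 44 - 24 = 20
parts_B = target - CP_a = 24 - 12 = 12
total_parts = 20 + 12 = 32
Feed A = 725 * 20 / 32 = 453.13 kg
Feed B = 725 * 12 / 32 = 271.88 kg

453.13 kg


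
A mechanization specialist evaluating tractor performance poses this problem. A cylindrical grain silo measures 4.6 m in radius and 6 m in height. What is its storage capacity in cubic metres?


V = pi * r^2 * h
  = pi * 4.6^2 * 6
  = pi * 21.16 * 6
  = 398.86 m^3


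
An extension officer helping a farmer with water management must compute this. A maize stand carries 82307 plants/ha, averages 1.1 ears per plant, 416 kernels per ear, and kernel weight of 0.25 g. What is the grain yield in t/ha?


Y = density * ears * kernels * kw
  = 82307 * 1.1 * 416 * 0.25 g/ha
  = 9415920.80 g/ha
  = 9415.92 kg/ha = 9.42 t/ha


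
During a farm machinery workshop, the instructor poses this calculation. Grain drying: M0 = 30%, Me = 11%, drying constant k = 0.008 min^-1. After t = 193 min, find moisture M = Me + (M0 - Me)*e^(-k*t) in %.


M = Me + (M0 - Me) * e^(-k*t)
  = 11 + (30 - 11) * e^(-0.008*193)
  = 11 + 19 * e^(-1.544)
  = 11 + 19 * 0.21353
  = 11 + 4.0570
  = 15.06%


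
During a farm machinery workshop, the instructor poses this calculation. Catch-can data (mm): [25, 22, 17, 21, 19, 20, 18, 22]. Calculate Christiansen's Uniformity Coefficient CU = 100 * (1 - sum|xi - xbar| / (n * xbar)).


xbar = 164 / 8 = 20.500
sum|xi - xbar| = 16
CU = 100 * (1 - 16 / (8 * 20.500))
   = 100 * (1 - 0.0976)
   = 90.24%


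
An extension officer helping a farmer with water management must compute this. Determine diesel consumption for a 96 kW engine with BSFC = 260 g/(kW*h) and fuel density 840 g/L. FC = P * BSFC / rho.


FC = P * BSFC / rho_fuel
   = 96 * 260 / 840
   = 24960 / 840
   = 29.71 L/h


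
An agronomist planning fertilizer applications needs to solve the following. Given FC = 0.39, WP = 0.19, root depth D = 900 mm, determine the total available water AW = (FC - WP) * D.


AW = (FC - WP) * D
   = (0.39 - 0.19) * 900
   = 0.20 * 900
   = 180 mm


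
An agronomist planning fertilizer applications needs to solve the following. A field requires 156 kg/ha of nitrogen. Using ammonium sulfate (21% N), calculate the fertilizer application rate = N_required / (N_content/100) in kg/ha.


Rate = N_required / (N_content / 100)
     = 156 / (21 / 100)
     = 156 / 0.21
     = 742.86 kg/ha


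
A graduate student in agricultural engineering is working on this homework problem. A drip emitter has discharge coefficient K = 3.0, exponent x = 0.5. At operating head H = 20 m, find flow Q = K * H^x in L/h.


Q = K * H^x
  = 3.0 * 20^0.5
  = 3.0 * 4.4721
  = 13.42 L/h


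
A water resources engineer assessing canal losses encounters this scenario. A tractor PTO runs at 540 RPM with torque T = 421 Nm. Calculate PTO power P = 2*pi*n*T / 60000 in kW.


P = 2*pi*n*T / 60000
  = 2*pi * 540 * 421 / 60000
  = 1428419.35 / 60000
  = 23.81 kW


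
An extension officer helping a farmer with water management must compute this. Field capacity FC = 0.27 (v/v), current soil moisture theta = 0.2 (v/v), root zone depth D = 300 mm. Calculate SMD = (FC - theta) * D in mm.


SMD = (FC - theta) * D
    = (0.27 - 0.2) * 300
    = 0.070 * 300
    = 21 mm


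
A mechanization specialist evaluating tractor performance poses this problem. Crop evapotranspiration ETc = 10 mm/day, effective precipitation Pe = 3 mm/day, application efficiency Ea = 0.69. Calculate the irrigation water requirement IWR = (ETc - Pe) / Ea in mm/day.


IWR = (ETc - Pe) / Ea
    = (10 - 3) / 0.69
    = 7 / 0.69
    = 10.14 mm/day


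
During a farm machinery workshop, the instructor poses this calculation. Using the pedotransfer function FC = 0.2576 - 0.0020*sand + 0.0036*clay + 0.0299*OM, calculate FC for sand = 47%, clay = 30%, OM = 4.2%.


FC = 0.2576 - 0.0020*47 + 0.0036*30 + 0.0299*4.2
   = 0.2576 - 0.0940 + 0.1080 + 0.1256
   = 0.3972


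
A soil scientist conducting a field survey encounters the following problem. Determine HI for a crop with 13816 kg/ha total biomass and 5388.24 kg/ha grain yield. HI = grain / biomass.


HI = grain_yield / biomass
   = 5388.24 / 13816
   = 0.39


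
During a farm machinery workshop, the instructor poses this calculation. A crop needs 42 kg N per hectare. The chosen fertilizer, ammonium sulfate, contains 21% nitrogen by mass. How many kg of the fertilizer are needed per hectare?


Rate = N_required / (N_content / 100)
     = 42 / (21 / 100)
     = 42 / 0.21
     = 200 kg/ha


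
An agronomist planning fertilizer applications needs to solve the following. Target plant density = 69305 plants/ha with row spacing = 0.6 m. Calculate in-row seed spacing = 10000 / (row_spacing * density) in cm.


spacing = 10000 / (row_sp * density)
        = 10000 / (0.6 * 69305)
        = 10000 / 41583
        = 0.24048 m = 24.05 cm


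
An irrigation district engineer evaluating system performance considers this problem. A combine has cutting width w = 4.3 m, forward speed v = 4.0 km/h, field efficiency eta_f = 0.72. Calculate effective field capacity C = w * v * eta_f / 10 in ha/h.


C = w * v * eta_f / 10
  = 4.3 * 4.0 * 0.72 / 10
  = 12.38 / 10
  = 1.24 ha/h


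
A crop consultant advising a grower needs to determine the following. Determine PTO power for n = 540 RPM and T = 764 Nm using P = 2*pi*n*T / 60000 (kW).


P = 2*pi*n*T / 60000
  = 2*pi * 540 * 764 / 60000
  = 2592190.93 / 60000
  = 43.20 kW


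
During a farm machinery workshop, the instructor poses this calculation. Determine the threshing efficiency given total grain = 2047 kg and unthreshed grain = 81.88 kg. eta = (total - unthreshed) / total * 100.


eta = (total - unthreshed) / total * 100
    = (2047 - 81.88) / 2047 * 100
    = 1965.12 / 2047 * 100
    = 96%


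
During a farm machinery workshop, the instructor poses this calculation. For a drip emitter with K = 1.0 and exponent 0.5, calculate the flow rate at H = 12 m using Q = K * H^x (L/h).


Q = K * H^x
  = 1.0 * 12^0.5
  = 1.0 * 3.4641
  = 3.46 L/h


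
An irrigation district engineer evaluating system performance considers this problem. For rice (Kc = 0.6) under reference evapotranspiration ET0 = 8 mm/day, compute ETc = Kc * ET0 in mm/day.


ETc = Kc * ET0
    = 0.6 * 8
    = 4.80 mm/day


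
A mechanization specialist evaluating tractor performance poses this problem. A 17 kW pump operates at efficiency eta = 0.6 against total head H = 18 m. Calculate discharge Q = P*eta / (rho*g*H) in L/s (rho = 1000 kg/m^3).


Q = (P * 1000 * eta) / (rho * g * H)
  = (17 * 1000 * 0.6) / (1000 * 9.81 * 18)
  = 10200 / 176580
  = 0.05776 m^3/s = 57.76 L/s


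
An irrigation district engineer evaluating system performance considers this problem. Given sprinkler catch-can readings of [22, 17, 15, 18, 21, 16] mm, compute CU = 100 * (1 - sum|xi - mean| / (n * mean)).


xbar = 109 / 6 = 18.167
sum|xi - xbar| = 13.333
CU = 100 * (1 - 13.333 / (6 * 18.167))
   = 100 * (1 - 0.1223)
   = 87.77%


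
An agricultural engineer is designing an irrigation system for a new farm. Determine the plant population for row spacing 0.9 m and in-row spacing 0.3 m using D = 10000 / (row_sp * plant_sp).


D = 10000 / (row_sp * plant_sp)
  = 10000 / (0.9 * 0.3)
  = 10000 / 0.2700
  = 37037.04 plants/ha


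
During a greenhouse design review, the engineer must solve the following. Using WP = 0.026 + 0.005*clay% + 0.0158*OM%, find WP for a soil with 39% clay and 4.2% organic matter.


WP = 0.026 + 0.005*39 + 0.0158*4.2
   = 0.026 + 0.1950 + 0.0664
   = 0.2874


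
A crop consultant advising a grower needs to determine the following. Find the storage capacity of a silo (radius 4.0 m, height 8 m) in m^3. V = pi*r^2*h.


V = pi * r^2 * h
  = pi * 4.0^2 * 8
  = pi * 16 * 8
  = 402.12 m^3


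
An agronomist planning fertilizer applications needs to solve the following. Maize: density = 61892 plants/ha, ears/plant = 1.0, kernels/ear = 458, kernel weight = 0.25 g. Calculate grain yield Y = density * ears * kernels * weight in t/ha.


Y = density * ears * kernels * kw
  = 61892 * 1.0 * 458 * 0.25 g/ha
  = 7086634 g/ha
  = 7086.63 kg/ha = 7.09 t/ha


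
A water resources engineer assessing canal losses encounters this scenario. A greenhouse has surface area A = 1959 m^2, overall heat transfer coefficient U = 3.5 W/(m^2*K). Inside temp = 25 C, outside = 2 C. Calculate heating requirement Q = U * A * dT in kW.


dT = 25 - (2) = 23 K
Q = U * A * dT
  = 3.5 * 1959 * 23
  = 157699.50 W = 157.70 kW


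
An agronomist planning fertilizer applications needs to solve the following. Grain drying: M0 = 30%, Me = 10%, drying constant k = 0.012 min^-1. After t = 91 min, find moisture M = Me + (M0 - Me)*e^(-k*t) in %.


M = Me + (M0 - Me) * e^(-k*t)
  = 10 + (30 - 10) * e^(-0.012*91)
  = 10 + 20 * e^(-1.092)
  = 10 + 20 * 0.33554
  = 10 + 6.7109
  = 16.71%


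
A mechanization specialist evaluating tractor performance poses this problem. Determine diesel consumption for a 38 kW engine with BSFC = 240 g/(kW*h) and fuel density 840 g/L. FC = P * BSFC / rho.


FC = P * BSFC / rho_fuel
   = 38 * 240 / 840
   = 9120 / 840
   = 10.86 L/h


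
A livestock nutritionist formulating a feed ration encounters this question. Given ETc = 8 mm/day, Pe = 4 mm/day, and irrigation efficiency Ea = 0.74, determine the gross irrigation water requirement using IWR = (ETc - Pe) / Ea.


IWR = (ETc - Pe) / Ea
    = (8 - 4) / 0.74
    = 4 / 0.74
    = 5.41 mm/day


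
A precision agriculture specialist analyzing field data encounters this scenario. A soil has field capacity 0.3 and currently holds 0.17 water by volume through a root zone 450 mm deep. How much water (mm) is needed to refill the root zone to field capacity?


SMD = (FC - theta) * D
    = (0.3 - 0.17) * 450
    = 0.130 * 450
    = 58.50 mm


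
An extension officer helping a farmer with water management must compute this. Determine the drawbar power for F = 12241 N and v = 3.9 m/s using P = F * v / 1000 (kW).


P = F * v / 1000
  = 12241 * 3.9 / 1000
  = 47739.90 / 1000
  = 47.74 kW


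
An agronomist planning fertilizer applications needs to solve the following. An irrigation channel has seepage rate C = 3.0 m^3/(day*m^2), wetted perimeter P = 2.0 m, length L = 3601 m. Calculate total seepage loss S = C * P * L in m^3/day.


S = C * P * L
  = 3.0 * 2.0 * 3601
  = 21606 m^3/day


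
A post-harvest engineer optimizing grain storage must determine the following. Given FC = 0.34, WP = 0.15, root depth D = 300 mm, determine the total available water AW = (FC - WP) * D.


AW = (FC - WP) * D
   = (0.34 - 0.15) * 300
   = 0.19 * 300
   = 57 mm


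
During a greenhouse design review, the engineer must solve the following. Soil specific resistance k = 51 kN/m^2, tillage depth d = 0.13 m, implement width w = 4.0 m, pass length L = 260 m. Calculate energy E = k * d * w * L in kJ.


E = k * d * w * L
  = 51 * 0.13 * 4.0 * 260
  = 6895.20 kJ


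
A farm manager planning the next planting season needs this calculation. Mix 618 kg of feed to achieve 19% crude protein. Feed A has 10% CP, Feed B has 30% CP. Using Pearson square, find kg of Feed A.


parts_A = CP_b - target = 30 - 19 = 11
parts_B = target - CP_a = 19 - 10 = 9
total_parts = 11 + 9 = 20
Feed A = 618 * 11 / 20 = 339.90 kg
Feed B = 618 * 9 / 20 = 278.10 kg

339.90 kg


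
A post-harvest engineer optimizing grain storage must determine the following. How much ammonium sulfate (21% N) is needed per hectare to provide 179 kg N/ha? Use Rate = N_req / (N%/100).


Rate = N_required / (N_content / 100)
     = 179 / (21 / 100)
     = 179 / 0.21
     = 852.38 kg/ha


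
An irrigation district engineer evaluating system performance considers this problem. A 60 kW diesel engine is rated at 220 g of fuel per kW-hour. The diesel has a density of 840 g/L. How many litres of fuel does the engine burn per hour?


FC = P * BSFC / rho_fuel
   = 60 * 220 / 840
   = 13200 / 840
   = 15.71 L/h


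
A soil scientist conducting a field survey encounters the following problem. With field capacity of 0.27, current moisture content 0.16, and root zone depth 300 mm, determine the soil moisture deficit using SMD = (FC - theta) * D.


SMD = (FC - theta) * D
    = (0.27 - 0.16) * 300
    = 0.110 * 300
    = 33 mm


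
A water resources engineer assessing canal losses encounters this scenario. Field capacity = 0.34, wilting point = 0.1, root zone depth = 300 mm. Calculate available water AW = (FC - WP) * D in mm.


AW = (FC - WP) * D
   = (0.34 - 0.1) * 300
   = 0.24 * 300
   = 72 mm


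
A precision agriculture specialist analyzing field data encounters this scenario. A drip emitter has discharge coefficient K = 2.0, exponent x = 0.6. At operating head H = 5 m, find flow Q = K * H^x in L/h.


Q = K * H^x
  = 2.0 * 5^0.6
  = 2.0 * 2.6265
  = 5.25 L/h


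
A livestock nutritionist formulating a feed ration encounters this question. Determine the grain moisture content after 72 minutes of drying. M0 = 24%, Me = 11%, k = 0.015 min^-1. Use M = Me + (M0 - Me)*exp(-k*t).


M = Me + (M0 - Me) * e^(-k*t)
  = 11 + (24 - 11) * e^(-0.015*72)
  = 11 + 13 * e^(-1.080)
  = 11 + 13 * 0.33960
  = 11 + 4.4147
  = 15.41%


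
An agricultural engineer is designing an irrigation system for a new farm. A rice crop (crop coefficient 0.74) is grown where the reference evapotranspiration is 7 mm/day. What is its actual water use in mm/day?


ETc = Kc * ET0
    = 0.74 * 7
    = 5.18 mm/day


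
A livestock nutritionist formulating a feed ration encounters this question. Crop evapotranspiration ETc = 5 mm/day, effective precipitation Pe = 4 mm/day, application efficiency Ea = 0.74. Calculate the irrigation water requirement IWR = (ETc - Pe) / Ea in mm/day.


IWR = (ETc - Pe) / Ea
    = (5 - 4) / 0.74
    = 1 / 0.74
    = 1.35 mm/day


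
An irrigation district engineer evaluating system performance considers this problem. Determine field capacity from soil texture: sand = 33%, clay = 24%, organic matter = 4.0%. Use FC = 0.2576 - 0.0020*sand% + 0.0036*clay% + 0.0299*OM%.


FC = 0.2576 - 0.0020*33 + 0.0036*24 + 0.0299*4.0
   = 0.2576 - 0.0660 + 0.0864 + 0.1196
   = 0.3976


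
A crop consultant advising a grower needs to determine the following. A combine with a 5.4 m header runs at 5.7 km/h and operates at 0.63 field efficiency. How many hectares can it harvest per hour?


C = w * v * eta_f / 10
  = 5.4 * 5.7 * 0.63 / 10
  = 19.39 / 10
  = 1.94 ha/h


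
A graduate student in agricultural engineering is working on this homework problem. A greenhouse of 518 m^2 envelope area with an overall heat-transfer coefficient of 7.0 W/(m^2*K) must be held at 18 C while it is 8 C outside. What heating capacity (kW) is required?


dT = 18 - (8) = 10 K
Q = U * A * dT
  = 7.0 * 518 * 10
  = 36260 W = 36.26 kW


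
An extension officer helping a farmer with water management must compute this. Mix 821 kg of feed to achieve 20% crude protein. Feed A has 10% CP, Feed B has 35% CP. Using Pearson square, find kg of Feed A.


parts_A = CP_b - target = 35 - 20 = 15
parts_B = target - CP_a = 20 - 10 = 10
total_parts = 15 + 10 = 25
Feed A = 821 * 15 / 25 = 492.60 kg
Feed B = 821 * 10 / 25 = 328.40 kg

492.60 kg


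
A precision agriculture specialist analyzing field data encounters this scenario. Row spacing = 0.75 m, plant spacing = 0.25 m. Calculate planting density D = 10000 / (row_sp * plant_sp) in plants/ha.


D = 10000 / (row_sp * plant_sp)
  = 10000 / (0.75 * 0.25)
  = 10000 / 0.1875
  = 53333.33 plants/ha


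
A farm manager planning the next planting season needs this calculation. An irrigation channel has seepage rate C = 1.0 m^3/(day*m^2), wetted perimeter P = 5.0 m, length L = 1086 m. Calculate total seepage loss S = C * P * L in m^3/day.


S = C * P * L
  = 1.0 * 5.0 * 1086
  = 5430 m^3/day


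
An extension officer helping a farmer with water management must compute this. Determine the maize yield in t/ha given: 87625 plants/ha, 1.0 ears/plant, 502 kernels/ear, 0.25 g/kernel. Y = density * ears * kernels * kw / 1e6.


Y = density * ears * kernels * kw
  = 87625 * 1.0 * 502 * 0.25 g/ha
  = 10996937.50 g/ha
  = 10996.94 kg/ha = 11.00 t/ha


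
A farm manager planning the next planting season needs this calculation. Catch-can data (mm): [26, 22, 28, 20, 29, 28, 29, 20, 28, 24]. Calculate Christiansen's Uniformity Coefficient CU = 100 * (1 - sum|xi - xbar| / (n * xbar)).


xbar = 254 / 10 = 25.400
sum|xi - xbar| = 31.200
CU = 100 * (1 - 31.200 / (10 * 25.400))
   = 100 * (1 - 0.1228)
   = 87.72%


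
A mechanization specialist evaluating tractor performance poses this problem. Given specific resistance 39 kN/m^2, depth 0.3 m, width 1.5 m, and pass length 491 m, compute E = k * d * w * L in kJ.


E = k * d * w * L
  = 39 * 0.3 * 1.5 * 491
  = 8617.05 kJ


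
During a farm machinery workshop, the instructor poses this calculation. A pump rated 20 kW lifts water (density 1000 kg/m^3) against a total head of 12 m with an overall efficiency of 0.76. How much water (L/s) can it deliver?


Q = (P * 1000 * eta) / (rho * g * H)
  = (20 * 1000 * 0.76) / (1000 * 9.81 * 12)
  = 15200 / 117720
  = 0.12912 m^3/s = 129.12 L/s


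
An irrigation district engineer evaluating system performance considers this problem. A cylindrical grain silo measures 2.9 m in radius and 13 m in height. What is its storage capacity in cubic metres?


V = pi * r^2 * h
  = pi * 2.9^2 * 13
  = pi * 8.41 * 13
  = 343.47 m^3


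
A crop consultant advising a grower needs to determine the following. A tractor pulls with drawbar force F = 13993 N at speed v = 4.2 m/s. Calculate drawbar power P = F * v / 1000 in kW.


P = F * v / 1000
  = 13993 * 4.2 / 1000
  = 58770.60 / 1000
  = 58.77 kW


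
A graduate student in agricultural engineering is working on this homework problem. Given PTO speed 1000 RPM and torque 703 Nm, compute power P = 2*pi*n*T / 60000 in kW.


P = 2*pi*n*T / 60000
  = 2*pi * 1000 * 703 / 60000
  = 4417079.27 / 60000
  = 73.62 kW


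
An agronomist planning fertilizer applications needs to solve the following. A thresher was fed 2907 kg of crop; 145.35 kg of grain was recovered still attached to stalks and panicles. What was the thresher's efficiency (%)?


eta = (total - unthreshed) / total * 100
    = (2907 - 145.35) / 2907 * 100
    = 2761.65 / 2907 * 100
    = 95%


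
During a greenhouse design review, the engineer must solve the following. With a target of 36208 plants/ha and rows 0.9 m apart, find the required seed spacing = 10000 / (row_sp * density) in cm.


spacing = 10000 / (row_sp * density)
        = 10000 / (0.9 * 36208)
        = 10000 / 32587.20
        = 0.30687 m = 30.69 cm


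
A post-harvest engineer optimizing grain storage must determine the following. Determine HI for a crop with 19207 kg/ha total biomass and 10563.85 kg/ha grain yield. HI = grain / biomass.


HI = grain_yield / biomass
   = 10563.85 / 19207
   = 0.55


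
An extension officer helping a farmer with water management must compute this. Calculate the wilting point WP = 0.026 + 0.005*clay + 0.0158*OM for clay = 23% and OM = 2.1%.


WP = 0.026 + 0.005*23 + 0.0158*2.1
   = 0.026 + 0.1150 + 0.0332
   = 0.1742


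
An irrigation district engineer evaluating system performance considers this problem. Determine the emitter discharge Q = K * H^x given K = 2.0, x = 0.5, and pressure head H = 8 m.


Q = K * H^x
  = 2.0 * 8^0.5
  = 2.0 * 2.8284
  = 5.66 L/h


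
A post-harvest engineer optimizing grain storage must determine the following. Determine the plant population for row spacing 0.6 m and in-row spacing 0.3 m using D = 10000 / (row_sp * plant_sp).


D = 10000 / (row_sp * plant_sp)
  = 10000 / (0.6 * 0.3)
  = 10000 / 0.1800
  = 55555.56 plants/ha


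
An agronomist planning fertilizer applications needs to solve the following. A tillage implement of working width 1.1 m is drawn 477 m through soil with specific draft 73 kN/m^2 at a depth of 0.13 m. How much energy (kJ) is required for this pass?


E = k * d * w * L
  = 73 * 0.13 * 1.1 * 477
  = 4979.40 kJ


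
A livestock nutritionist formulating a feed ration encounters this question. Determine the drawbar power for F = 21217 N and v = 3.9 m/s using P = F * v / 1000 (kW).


P = F * v / 1000
  = 21217 * 3.9 / 1000
  = 82746.30 / 1000
  = 82.75 kW


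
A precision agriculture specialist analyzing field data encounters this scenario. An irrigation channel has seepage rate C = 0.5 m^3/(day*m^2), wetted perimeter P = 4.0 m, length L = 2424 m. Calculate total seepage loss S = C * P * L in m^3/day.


S = C * P * L
  = 0.5 * 4.0 * 2424
  = 4848 m^3/day


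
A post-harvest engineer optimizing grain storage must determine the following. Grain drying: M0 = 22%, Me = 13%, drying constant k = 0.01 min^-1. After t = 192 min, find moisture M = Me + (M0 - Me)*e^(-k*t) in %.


M = Me + (M0 - Me) * e^(-k*t)
  = 13 + (22 - 13) * e^(-0.01*192)
  = 13 + 9 * e^(-1.920)
  = 13 + 9 * 0.14661
  = 13 + 1.3195
  = 14.32%


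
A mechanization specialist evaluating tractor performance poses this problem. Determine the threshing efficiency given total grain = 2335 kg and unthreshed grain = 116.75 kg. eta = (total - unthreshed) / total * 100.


eta = (total - unthreshed) / total * 100
    = (2335 - 116.75) / 2335 * 100
    = 2218.25 / 2335 * 100
    = 95%


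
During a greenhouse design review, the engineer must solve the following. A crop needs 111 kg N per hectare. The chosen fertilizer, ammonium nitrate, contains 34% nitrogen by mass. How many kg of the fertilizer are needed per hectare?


Rate = N_required / (N_content / 100)
     = 111 / (34 / 100)
     = 111 / 0.34
     = 326.47 kg/ha


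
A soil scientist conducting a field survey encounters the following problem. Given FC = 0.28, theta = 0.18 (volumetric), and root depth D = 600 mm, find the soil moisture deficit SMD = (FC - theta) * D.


SMD = (FC - theta) * D
    = (0.28 - 0.18) * 600
    = 0.100 * 600
    = 60 mm


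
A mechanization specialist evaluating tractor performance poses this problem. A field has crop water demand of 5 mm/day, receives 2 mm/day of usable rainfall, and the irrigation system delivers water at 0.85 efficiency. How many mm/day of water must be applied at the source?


IWR = (ETc - Pe) / Ea
    = (5 - 2) / 0.85
    = 3 / 0.85
    = 3.53 mm/day


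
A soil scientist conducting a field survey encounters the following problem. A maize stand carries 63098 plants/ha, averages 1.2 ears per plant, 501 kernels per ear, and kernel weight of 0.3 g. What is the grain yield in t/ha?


Y = density * ears * kernels * kw
  = 63098 * 1.2 * 501 * 0.3 g/ha
  = 11380355.28 g/ha
  = 11380.36 kg/ha = 11.38 t/ha


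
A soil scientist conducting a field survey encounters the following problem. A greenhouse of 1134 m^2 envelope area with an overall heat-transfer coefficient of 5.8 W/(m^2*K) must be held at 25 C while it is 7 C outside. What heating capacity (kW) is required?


dT = 25 - (7) = 18 K
Q = U * A * dT
  = 5.8 * 1134 * 18
  = 118389.60 W = 118.39 kW


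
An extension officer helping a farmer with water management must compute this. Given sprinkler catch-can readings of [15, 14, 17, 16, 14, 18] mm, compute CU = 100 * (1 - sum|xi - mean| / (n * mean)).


xbar = 94 / 6 = 15.667
sum|xi - xbar| = 8
CU = 100 * (1 - 8 / (6 * 15.667))
   = 100 * (1 - 0.0851)
   = 91.49%


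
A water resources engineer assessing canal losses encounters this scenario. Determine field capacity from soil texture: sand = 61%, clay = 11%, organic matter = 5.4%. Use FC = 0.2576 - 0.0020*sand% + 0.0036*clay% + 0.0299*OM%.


FC = 0.2576 - 0.0020*61 + 0.0036*11 + 0.0299*5.4
   = 0.2576 - 0.1220 + 0.0396 + 0.1615
   = 0.3367


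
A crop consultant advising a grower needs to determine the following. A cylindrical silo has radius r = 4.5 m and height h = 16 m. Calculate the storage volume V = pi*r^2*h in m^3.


V = pi * r^2 * h
  = pi * 4.5^2 * 16
  = pi * 20.25 * 16
  = 1017.88 m^3


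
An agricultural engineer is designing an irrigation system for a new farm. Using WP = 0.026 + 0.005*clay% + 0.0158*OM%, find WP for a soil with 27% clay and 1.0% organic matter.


WP = 0.026 + 0.005*27 + 0.0158*1.0
   = 0.026 + 0.1350 + 0.0158
   = 0.1768


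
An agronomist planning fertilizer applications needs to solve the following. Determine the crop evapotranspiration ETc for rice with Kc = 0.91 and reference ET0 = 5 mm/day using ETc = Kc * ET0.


ETc = Kc * ET0
    = 0.91 * 5
    = 4.55 mm/day


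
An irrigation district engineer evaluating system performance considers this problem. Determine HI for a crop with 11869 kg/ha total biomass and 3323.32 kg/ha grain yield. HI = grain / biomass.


HI = grain_yield / biomass
   = 3323.32 / 11869
   = 0.28


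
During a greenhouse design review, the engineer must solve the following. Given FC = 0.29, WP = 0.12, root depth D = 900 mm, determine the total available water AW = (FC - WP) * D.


AW = (FC - WP) * D
   = (0.29 - 0.12) * 900
   = 0.17 * 900
   = 153 mm


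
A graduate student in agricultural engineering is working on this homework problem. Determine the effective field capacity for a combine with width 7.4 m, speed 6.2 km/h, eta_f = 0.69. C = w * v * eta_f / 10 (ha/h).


C = w * v * eta_f / 10
  = 7.4 * 6.2 * 0.69 / 10
  = 31.66 / 10
  = 3.17 ha/h


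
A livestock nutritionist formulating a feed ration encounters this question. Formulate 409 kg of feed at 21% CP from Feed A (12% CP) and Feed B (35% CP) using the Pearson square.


parts_A = CP_b - target = 35 - 21 = 14
parts_B = target - CP_a = 21 - 12 = 9
total_parts = 14 + 9 = 23
Feed A = 409 * 14 / 23 = 248.96 kg
Feed B = 409 * 9 / 23 = 160.04 kg

248.96 kg


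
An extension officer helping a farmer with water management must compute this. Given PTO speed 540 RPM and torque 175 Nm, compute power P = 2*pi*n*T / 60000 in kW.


P = 2*pi*n*T / 60000
  = 2*pi * 540 * 175 / 60000
  = 593761.01 / 60000
  = 9.90 kW


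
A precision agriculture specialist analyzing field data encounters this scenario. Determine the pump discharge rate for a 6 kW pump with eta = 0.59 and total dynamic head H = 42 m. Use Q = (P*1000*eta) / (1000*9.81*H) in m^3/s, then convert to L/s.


Q = (P * 1000 * eta) / (rho * g * H)
  = (6 * 1000 * 0.59) / (1000 * 9.81 * 42)
  = 3540 / 412020
  = 0.00859 m^3/s = 8.59 L/s


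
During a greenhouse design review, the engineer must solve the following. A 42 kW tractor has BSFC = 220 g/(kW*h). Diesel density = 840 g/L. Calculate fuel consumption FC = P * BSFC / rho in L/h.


FC = P * BSFC / rho_fuel
   = 42 * 220 / 840
   = 9240 / 840
   = 11 L/h


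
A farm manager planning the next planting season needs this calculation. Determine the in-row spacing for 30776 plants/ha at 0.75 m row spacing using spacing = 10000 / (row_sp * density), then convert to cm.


spacing = 10000 / (row_sp * density)
        = 10000 / (0.75 * 30776)
        = 10000 / 23082
        = 0.43324 m = 43.32 cm


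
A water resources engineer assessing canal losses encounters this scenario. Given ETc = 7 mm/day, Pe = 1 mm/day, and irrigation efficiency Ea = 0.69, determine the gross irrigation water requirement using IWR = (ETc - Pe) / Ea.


IWR = (ETc - Pe) / Ea
    = (7 - 1) / 0.69
    = 6 / 0.69
    = 8.70 mm/day


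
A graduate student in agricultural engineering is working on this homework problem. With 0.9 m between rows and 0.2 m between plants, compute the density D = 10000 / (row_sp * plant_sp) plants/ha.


D = 10000 / (row_sp * plant_sp)
  = 10000 / (0.9 * 0.2)
  = 10000 / 0.1800
  = 55555.56 plants/ha


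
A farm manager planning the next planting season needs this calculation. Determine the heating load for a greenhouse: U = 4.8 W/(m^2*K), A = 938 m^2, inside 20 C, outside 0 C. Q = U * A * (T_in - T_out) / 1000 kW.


dT = 20 - (0) = 20 K
Q = U * A * dT
  = 4.8 * 938 * 20
  = 90048 W = 90.05 kW


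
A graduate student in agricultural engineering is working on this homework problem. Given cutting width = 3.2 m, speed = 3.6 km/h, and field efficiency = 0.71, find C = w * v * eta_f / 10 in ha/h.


C = w * v * eta_f / 10
  = 3.2 * 3.6 * 0.71 / 10
  = 8.18 / 10
  = 0.82 ha/h


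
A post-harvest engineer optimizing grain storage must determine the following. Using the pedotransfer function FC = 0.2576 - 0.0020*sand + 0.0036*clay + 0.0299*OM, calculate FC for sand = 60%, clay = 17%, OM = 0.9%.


FC = 0.2576 - 0.0020*60 + 0.0036*17 + 0.0299*0.9
   = 0.2576 - 0.1200 + 0.0612 + 0.0269
   = 0.2257


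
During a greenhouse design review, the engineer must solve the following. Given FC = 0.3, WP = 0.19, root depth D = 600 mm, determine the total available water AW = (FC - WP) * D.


AW = (FC - WP) * D
   = (0.3 - 0.19) * 600
   = 0.11 * 600
   = 66 mm


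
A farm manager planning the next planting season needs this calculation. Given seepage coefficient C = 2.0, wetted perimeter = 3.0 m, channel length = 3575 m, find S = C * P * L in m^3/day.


S = C * P * L
  = 2.0 * 3.0 * 3575
  = 21450 m^3/day


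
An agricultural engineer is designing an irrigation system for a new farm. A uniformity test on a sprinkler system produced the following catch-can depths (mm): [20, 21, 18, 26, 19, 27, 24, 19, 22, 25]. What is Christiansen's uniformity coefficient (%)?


xbar = 221 / 10 = 22.100
sum|xi - xbar| = 27.200
CU = 100 * (1 - 27.200 / (10 * 22.100))
   = 100 * (1 - 0.1231)
   = 87.69%


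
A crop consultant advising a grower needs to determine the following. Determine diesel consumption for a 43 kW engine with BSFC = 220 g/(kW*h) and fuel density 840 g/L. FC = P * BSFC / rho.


FC = P * BSFC / rho_fuel
   = 43 * 220 / 840
   = 9460 / 840
   = 11.26 L/h


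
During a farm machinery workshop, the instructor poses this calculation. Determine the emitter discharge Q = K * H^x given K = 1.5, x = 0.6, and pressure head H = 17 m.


Q = K * H^x
  = 1.5 * 17^0.6
  = 1.5 * 5.4736
  = 8.21 L/h


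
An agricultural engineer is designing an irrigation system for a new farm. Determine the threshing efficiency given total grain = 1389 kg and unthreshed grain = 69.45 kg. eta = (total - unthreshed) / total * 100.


eta = (total - unthreshed) / total * 100
    = (1389 - 69.45) / 1389 * 100
    = 1319.55 / 1389 * 100
    = 95%


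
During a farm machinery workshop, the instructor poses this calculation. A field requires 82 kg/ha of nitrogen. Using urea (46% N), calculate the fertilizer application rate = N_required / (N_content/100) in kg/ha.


Rate = N_required / (N_content / 100)
     = 82 / (46 / 100)
     = 82 / 0.46
     = 178.26 kg/ha


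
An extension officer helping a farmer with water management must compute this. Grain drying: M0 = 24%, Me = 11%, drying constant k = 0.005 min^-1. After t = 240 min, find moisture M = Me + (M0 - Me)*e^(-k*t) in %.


M = Me + (M0 - Me) * e^(-k*t)
  = 11 + (24 - 11) * e^(-0.005*240)
  = 11 + 13 * e^(-1.200)
  = 11 + 13 * 0.30119
  = 11 + 3.9155
  = 14.92%


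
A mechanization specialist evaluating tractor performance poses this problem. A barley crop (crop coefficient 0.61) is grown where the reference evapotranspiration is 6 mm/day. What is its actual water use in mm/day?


ETc = Kc * ET0
    = 0.61 * 6
    = 3.66 mm/day


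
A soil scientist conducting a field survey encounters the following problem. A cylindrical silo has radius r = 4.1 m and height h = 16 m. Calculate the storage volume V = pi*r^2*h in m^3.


V = pi * r^2 * h
  = pi * 4.1^2 * 16
  = pi * 16.81 * 16
  = 844.96 m^3


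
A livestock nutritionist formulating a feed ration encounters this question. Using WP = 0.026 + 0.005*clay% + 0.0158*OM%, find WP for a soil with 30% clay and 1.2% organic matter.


WP = 0.026 + 0.005*30 + 0.0158*1.2
   = 0.026 + 0.1500 + 0.0190
   = 0.1950


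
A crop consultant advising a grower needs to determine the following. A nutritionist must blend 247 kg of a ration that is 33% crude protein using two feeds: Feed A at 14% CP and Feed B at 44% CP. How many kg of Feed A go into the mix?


parts_A = CP_b - target = 44 - 33 = 11
parts_B = target - CP_a = 33 - 14 = 19
total_parts = 11 + 19 = 30
Feed A = 247 * 11 / 30 = 90.57 kg
Feed B = 247 * 19 / 30 = 156.43 kg

90.57 kg


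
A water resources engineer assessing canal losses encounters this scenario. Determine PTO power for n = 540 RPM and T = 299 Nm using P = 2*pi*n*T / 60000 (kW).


P = 2*pi*n*T / 60000
  = 2*pi * 540 * 299 / 60000
  = 1014483.10 / 60000
  = 16.91 kW


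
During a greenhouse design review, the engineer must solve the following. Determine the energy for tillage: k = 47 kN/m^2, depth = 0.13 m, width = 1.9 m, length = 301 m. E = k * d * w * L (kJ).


E = k * d * w * L
  = 47 * 0.13 * 1.9 * 301
  = 3494.31 kJ


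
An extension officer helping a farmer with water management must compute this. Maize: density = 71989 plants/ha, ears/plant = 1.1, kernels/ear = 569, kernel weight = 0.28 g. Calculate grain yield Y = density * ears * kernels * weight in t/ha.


Y = density * ears * kernels * kw
  = 71989 * 1.1 * 569 * 0.28 g/ha
  = 12616216.23 g/ha
  = 12616.22 kg/ha = 12.62 t/ha


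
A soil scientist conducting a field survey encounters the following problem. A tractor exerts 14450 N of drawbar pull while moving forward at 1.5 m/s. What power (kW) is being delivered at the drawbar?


P = F * v / 1000
  = 14450 * 1.5 / 1000
  = 21675 / 1000
  = 21.68 kW


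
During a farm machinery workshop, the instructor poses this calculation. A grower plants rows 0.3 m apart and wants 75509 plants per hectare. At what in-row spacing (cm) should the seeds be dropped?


spacing = 10000 / (row_sp * density)
        = 10000 / (0.3 * 75509)
        = 10000 / 22652.70
        = 0.44145 m = 44.14 cm


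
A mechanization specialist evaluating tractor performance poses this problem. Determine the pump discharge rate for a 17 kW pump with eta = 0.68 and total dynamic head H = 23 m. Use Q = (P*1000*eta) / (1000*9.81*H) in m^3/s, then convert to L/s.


Q = (P * 1000 * eta) / (rho * g * H)
  = (17 * 1000 * 0.68) / (1000 * 9.81 * 23)
  = 11560 / 225630
  = 0.05123 m^3/s = 51.23 L/s


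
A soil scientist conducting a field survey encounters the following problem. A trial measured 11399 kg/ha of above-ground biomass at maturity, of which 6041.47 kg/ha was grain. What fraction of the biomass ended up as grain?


HI = grain_yield / biomass
   = 6041.47 / 11399
   = 0.53


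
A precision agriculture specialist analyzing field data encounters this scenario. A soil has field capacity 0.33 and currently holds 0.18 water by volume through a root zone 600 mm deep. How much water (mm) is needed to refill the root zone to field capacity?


SMD = (FC - theta) * D
    = (0.33 - 0.18) * 600
    = 0.150 * 600
    = 90 mm


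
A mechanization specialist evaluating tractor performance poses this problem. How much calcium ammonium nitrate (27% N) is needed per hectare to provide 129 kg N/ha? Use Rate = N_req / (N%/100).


Rate = N_required / (N_content / 100)
     = 129 / (27 / 100)
     = 129 / 0.27
     = 477.78 kg/ha


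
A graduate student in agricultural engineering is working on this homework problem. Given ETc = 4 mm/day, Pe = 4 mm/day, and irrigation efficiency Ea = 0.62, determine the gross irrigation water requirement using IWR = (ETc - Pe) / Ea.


IWR = (ETc - Pe) / Ea
    = (4 - 4) / 0.62
    = 0 / 0.62
    = 0 mm/day


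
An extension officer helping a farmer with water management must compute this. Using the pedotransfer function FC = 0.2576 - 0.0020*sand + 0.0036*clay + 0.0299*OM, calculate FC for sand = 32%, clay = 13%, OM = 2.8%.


FC = 0.2576 - 0.0020*32 + 0.0036*13 + 0.0299*2.8
   = 0.2576 - 0.0640 + 0.0468 + 0.0837
   = 0.3241


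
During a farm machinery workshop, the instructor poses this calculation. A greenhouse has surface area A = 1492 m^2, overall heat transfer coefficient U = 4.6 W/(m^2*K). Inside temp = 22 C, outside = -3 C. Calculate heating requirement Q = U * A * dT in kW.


dT = 22 - (-3) = 25 K
Q = U * A * dT
  = 4.6 * 1492 * 25
  = 171580 W = 171.58 kW


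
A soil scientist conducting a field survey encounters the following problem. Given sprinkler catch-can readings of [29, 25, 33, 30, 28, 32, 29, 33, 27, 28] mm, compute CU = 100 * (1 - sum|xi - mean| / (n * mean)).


xbar = 294 / 10 = 29.400
sum|xi - xbar| = 20.800
CU = 100 * (1 - 20.800 / (10 * 29.400))
   = 100 * (1 - 0.0707)
   = 92.93%


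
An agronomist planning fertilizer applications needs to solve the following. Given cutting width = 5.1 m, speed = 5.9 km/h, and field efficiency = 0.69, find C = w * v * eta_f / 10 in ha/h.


C = w * v * eta_f / 10
  = 5.1 * 5.9 * 0.69 / 10
  = 20.76 / 10
  = 2.08 ha/h


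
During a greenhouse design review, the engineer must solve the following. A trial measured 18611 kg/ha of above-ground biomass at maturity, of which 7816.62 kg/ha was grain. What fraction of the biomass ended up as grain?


HI = grain_yield / biomass
   = 7816.62 / 18611
   = 0.42


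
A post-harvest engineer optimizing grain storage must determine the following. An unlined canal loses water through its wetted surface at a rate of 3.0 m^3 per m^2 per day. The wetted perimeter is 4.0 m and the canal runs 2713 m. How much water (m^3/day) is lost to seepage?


S = C * P * L
  = 3.0 * 4.0 * 2713
  = 32556 m^3/day
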